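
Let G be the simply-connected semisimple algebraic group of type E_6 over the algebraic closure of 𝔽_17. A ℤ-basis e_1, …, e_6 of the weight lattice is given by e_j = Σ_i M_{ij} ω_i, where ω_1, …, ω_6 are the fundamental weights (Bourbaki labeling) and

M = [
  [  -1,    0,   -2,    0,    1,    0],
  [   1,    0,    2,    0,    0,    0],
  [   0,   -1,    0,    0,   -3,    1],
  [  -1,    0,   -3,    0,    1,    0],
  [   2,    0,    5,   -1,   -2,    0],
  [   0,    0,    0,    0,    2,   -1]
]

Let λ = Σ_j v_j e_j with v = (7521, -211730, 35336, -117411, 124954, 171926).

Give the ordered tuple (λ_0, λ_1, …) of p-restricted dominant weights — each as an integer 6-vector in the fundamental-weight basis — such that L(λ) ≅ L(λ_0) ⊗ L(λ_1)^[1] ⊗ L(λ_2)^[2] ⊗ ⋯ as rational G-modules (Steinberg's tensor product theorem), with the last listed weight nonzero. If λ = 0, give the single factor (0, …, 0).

Compute c_i = Σ_j M_{ij} v_j with v = (7521, -211730, 35336, -117411, 124954, 171926):
  c_1 = (-1)·(7521) + (0)·(-211730) + (-2)·(35336) + (0)·(-117411) + (1)·(124954) + (0)·(171926) = 46761
  c_2 = (1)·(7521) + (0)·(-211730) + (2)·(35336) + (0)·(-117411) + (0)·(124954) + (0)·(171926) = 78193
  c_3 = (0)·(7521) + (-1)·(-211730) + (0)·(35336) + (0)·(-117411) + (-3)·(124954) + (1)·(171926) = 8794
  c_4 = (-1)·(7521) + (0)·(-211730) + (-3)·(35336) + (0)·(-117411) + (1)·(124954) + (0)·(171926) = 11425
  c_5 = (2)·(7521) + (0)·(-211730) + (5)·(35336) + (-1)·(-117411) + (-2)·(124954) + (0)·(171926) = 59225
  c_6 = (0)·(7521) + (0)·(-211730) + (0)·(35336) + (0)·(-117411) + (2)·(124954) + (-1)·(171926) = 77982
Writing each c_i in base p = 17:
  c_1 = 46761 = 11·17^0 + 13·17^1 + 8·17^2 + 9·17^3
  c_2 = 78193 = 10·17^0 + 9·17^1 + 15·17^2 + 15·17^3
  c_3 = 8794 = 5·17^0 + 7·17^1 + 13·17^2 + 1·17^3
  c_4 = 11425 = 1·17^0 + 9·17^1 + 5·17^2 + 2·17^3
  c_5 = 59225 = 14·17^0 + 15·17^1 + 0·17^2 + 12·17^3
  c_6 = 77982 = 3·17^0 + 14·17^1 + 14·17^2 + 15·17^3
p-restricted factor λ_0 = (11, 10, 5, 1, 14, 3)
p-restricted factor λ_1 = (13, 9, 7, 9, 15, 14)
p-restricted factor λ_2 = (8, 15, 13, 5, 0, 14)
p-restricted factor λ_3 = (9, 15, 1, 2, 12, 15)

((11, 10, 5, 1, 14, 3), (13, 9, 7, 9, 15, 14), (8, 15, 13, 5, 0, 14), (9, 15, 1, 2, 12, 15))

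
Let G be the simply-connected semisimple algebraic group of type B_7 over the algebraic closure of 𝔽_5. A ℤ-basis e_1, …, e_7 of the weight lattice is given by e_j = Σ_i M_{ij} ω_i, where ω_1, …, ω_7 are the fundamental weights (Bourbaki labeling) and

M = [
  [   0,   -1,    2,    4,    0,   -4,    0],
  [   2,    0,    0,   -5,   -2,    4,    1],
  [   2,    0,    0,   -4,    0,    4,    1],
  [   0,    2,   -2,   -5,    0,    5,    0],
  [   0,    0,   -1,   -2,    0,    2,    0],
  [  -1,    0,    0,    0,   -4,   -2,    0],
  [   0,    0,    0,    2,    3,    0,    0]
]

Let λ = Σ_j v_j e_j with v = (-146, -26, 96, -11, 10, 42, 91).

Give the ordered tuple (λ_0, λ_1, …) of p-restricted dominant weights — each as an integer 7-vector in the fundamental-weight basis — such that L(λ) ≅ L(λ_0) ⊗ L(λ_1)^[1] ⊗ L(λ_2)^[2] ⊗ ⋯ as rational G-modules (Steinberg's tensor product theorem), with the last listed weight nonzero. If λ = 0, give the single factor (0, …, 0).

((1, 2, 1, 1, 0, 2, 3), (1, 0, 2, 4, 2, 4, 1))

ω-coordinates c = M·v, v = (-146, -26, 96, -11, 10, 42, 91):
  c_1 = 0*-146 + -1*-26 + 2*96 + 4*-11 + 0*10 + -4*42 + 0*91 = 6
  c_2 = 2*-146 + 0*-26 + 0*96 + -5*-11 + -2*10 + 4*42 + 1*91 = 2
  c_3 = 2*-146 + 0*-26 + 0*96 + -4*-11 + 0*10 + 4*42 + 1*91 = 11
  c_4 = 0*-146 + 2*-26 + -2*96 + -5*-11 + 0*10 + 5*42 + 0*91 = 21
  c_5 = 0*-146 + 0*-26 + -1*96 + -2*-11 + 0*10 + 2*42 + 0*91 = 10
  c_6 = -1*-146 + 0*-26 + 0*96 + 0*-11 + -4*10 + -2*42 + 0*91 = 22
  c_7 = 0*-146 + 0*-26 + 0*96 + 2*-11 + 3*10 + 0*42 + 0*91 = 8
p = 5; digits c_i = Σ_j d_{ij}·5^j, 0 ≤ d_{ij} < 5:
  c_1 = 6 = 1·5^0 + 1·5^1
  c_2 = 2 = 2·5^0
  c_3 = 11 = 1·5^0 + 2·5^1
  c_4 = 21 = 1·5^0 + 4·5^1
  c_5 = 10 = 0·5^0 + 2·5^1
  c_6 = 22 = 2·5^0 + 4·5^1
  c_7 = 8 = 3·5^0 + 1·5^1
p-restricted factor λ_0 = (1, 2, 1, 1, 0, 2, 3)
p-restricted factor λ_1 = (1, 0, 2, 4, 2, 4, 1)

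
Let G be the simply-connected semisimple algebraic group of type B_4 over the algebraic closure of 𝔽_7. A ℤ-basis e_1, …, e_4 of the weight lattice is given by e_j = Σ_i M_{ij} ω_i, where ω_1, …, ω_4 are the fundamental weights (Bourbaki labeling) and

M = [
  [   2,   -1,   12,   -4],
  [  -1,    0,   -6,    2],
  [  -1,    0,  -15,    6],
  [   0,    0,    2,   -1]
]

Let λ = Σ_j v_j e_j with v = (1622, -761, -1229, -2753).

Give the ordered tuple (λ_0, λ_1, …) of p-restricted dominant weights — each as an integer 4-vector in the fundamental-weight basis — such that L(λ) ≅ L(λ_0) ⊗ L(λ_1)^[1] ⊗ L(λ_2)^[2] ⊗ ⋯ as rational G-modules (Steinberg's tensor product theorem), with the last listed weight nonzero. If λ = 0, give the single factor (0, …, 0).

((3, 1, 1, 1), (3, 0, 0, 0), (5, 5, 6, 6))

Compute c_i = Σ_j M_{ij} v_j with v = (1622, -761, -1229, -2753):
  c_1 = (2)·(1622) + (-1)·(-761) + (12)·(-1229) + (-4)·(-2753) = 269
  c_2 = (-1)·(1622) + (0)·(-761) + (-6)·(-1229) + (2)·(-2753) = 246
  c_3 = (-1)·(1622) + (0)·(-761) + (-15)·(-1229) + (6)·(-2753) = 295
  c_4 = (0)·(1622) + (0)·(-761) + (2)·(-1229) + (-1)·(-2753) = 295
Base-7 expansion of each c_i:
  c_1 = 269 = 3·7^0 + 3·7^1 + 5·7^2
  c_2 = 246 = 1·7^0 + 0·7^1 + 5·7^2
  c_3 = 295 = 1·7^0 + 0·7^1 + 6·7^2
  c_4 = 295 = 1·7^0 + 0·7^1 + 6·7^2
Factor λ_0 = (3, 1, 1, 1)
Factor λ_1 = (3, 0, 0, 0)
Factor λ_2 = (5, 5, 6, 6)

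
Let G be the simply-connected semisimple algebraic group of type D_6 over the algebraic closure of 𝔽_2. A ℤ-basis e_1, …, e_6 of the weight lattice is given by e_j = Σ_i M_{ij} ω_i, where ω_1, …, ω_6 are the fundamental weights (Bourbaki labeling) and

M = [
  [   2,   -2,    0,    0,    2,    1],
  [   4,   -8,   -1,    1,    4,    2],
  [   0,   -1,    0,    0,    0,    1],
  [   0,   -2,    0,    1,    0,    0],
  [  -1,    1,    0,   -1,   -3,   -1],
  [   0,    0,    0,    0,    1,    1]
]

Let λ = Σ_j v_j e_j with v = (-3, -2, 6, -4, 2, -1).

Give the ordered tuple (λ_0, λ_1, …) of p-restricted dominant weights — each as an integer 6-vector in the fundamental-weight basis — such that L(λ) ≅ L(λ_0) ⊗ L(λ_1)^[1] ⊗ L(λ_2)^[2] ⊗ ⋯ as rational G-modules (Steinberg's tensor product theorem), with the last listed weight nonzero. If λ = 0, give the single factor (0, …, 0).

In the fundamental-weight basis, λ has coordinates c = M·v (v = (-3, -2, 6, -4, 2, -1)):
  c_1 = (2)·(-3) + (-2)·(-2) + 0·6 + (0)·(-4) + 2·2 + (1)·(-1) = 1
  c_2 = (4)·(-3) + (-8)·(-2) + (-1)·(6) + (1)·(-4) + 4·2 + (2)·(-1) = 0
  c_3 = (0)·(-3) + (-1)·(-2) + 0·6 + (0)·(-4) + 0·2 + (1)·(-1) = 1
  c_4 = (0)·(-3) + (-2)·(-2) + 0·6 + (1)·(-4) + 0·2 + (0)·(-1) = 0
  c_5 = (-1)·(-3) + (1)·(-2) + 0·6 + (-1)·(-4) + (-3)·(2) + (-1)·(-1) = 0
  c_6 = (0)·(-3) + (0)·(-2) + 0·6 + (0)·(-4) + 1·2 + (1)·(-1) = 1
Writing each c_i in base p = 2:
  c_1 = 1 = 1·2^0
  c_2 = 0
  c_3 = 1 = 1·2^0
  c_4 = 0
  c_5 = 0
  c_6 = 1 = 1·2^0
p-restricted factor λ_0 = (1, 0, 1, 0, 0, 1)

((1, 0, 1, 0, 0, 1),)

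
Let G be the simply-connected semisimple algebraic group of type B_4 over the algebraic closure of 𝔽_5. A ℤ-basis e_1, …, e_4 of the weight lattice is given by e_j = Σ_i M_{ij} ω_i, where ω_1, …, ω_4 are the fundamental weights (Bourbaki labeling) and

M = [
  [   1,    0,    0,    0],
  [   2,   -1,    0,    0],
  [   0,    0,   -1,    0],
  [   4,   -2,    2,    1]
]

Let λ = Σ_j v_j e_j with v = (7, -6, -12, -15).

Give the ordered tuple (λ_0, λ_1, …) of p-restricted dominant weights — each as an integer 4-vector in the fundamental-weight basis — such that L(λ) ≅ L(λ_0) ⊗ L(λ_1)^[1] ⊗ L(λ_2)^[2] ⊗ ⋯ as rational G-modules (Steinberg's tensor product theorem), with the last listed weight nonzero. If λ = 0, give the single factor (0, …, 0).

In the fundamental-weight basis, λ has coordinates c = M·v (v = (7, -6, -12, -15)):
  c_1 = (1)·(7) + (0)·(-6) + (0)·(-12) + (0)·(-15) = 7
  c_2 = (2)·(7) + (-1)·(-6) + (0)·(-12) + (0)·(-15) = 20
  c_3 = (0)·(7) + (0)·(-6) + (-1)·(-12) + (0)·(-15) = 12
  c_4 = (4)·(7) + (-2)·(-6) + (2)·(-12) + (1)·(-15) = 1
Writing each c_i in base p = 5:
  c_1 = 7 = 2·5^0 + 1·5^1
  c_2 = 20 = 0·5^0 + 4·5^1
  c_3 = 12 = 2·5^0 + 2·5^1
  c_4 = 1 = 1·5^0
p-restricted factor λ_0 = (2, 0, 2, 1)
p-restricted factor λ_1 = (1, 4, 2, 0)

((2, 0, 2, 1), (1, 4, 2, 0))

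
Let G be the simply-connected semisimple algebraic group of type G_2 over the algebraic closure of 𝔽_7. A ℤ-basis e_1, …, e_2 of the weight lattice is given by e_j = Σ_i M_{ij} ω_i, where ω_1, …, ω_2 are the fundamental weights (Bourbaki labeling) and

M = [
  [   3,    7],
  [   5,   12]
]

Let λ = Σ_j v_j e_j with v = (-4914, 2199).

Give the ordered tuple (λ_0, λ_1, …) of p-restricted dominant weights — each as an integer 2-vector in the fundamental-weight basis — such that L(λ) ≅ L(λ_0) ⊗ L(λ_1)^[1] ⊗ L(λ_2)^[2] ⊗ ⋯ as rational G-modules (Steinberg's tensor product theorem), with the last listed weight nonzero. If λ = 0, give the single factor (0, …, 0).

((0, 5), (2, 0), (6, 2), (1, 5))

ω-coordinates c = M·v, v = (-4914, 2199):
  c_1 = (3)·(-4914) + 7·2199 = 651
  c_2 = (5)·(-4914) + 12·2199 = 1818
p = 7; digits c_i = Σ_j d_{ij}·7^j, 0 ≤ d_{ij} < 7:
  c_1 = 651 = 0·7^0 + 2·7^1 + 6·7^2 + 1·7^3
  c_2 = 1818 = 5·7^0 + 0·7^1 + 2·7^2 + 5·7^3
Factor λ_0 = (0, 5)
Factor λ_1 = (2, 0)
Factor λ_2 = (6, 2)
Factor λ_3 = (1, 5)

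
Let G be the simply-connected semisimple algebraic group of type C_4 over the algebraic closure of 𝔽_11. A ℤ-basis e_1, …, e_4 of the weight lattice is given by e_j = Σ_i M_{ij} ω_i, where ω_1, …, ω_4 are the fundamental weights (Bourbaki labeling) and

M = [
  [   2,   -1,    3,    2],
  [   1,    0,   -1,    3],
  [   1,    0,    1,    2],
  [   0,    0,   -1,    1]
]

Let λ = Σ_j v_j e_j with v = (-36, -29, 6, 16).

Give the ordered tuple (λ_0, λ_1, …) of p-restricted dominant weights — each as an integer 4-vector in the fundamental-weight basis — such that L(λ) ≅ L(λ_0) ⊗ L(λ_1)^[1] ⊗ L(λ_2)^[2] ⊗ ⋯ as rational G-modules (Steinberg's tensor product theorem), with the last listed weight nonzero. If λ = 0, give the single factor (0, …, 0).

In the fundamental-weight basis, λ has coordinates c = M·v (v = (-36, -29, 6, 16)):
  c_1 = (2)·(-36) + (-1)·(-29) + (3)·(6) + (2)·(16) = 7
  c_2 = (1)·(-36) + (0)·(-29) + (-1)·(6) + (3)·(16) = 6
  c_3 = (1)·(-36) + (0)·(-29) + (1)·(6) + (2)·(16) = 2
  c_4 = (0)·(-36) + (0)·(-29) + (-1)·(6) + (1)·(16) = 10
Writing each c_i in base p = 11:
  c_1 = 7 = 7·11^0
  c_2 = 6 = 6·11^0
  c_3 = 2 = 2·11^0
  c_4 = 10 = 10·11^0
Factor λ_0 = (7, 6, 2, 10)

((7, 6, 2, 10),)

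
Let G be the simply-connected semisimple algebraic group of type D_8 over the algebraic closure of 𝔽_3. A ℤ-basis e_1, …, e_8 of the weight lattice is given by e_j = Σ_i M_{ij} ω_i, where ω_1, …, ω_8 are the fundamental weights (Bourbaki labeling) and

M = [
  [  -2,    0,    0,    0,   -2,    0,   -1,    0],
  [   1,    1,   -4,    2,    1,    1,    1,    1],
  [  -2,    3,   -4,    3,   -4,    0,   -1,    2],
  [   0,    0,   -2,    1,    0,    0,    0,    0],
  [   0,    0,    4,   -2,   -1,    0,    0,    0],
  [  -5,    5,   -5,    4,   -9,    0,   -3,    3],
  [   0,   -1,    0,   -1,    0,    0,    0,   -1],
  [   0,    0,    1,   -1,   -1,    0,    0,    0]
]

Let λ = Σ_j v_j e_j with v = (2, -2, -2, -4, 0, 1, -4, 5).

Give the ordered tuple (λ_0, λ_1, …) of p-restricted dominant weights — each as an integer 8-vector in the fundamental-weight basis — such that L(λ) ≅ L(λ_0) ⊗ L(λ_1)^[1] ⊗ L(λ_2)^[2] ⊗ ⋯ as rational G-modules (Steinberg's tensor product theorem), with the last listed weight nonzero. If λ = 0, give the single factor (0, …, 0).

Converting to the ω-basis (c_i = row i of M dotted with v = (2, -2, -2, -4, 0, 1, -4, 5)):
  c_1 = (-2)·(2) + (0)·(-2) + (0)·(-2) + (0)·(-4) + (-2)·(0) + (0)·(1) + (-1)·(-4) + (0)·(5) = 0
  c_2 = (1)·(2) + (1)·(-2) + (-4)·(-2) + (2)·(-4) + (1)·(0) + (1)·(1) + (1)·(-4) + (1)·(5) = 2
  c_3 = (-2)·(2) + (3)·(-2) + (-4)·(-2) + (3)·(-4) + (-4)·(0) + (0)·(1) + (-1)·(-4) + (2)·(5) = 0
  c_4 = (0)·(2) + (0)·(-2) + (-2)·(-2) + (1)·(-4) + (0)·(0) + (0)·(1) + (0)·(-4) + (0)·(5) = 0
  c_5 = (0)·(2) + (0)·(-2) + (4)·(-2) + (-2)·(-4) + (-1)·(0) + (0)·(1) + (0)·(-4) + (0)·(5) = 0
  c_6 = (-5)·(2) + (5)·(-2) + (-5)·(-2) + (4)·(-4) + (-9)·(0) + (0)·(1) + (-3)·(-4) + (3)·(5) = 1
  c_7 = (0)·(2) + (-1)·(-2) + (0)·(-2) + (-1)·(-4) + (0)·(0) + (0)·(1) + (0)·(-4) + (-1)·(5) = 1
  c_8 = (0)·(2) + (0)·(-2) + (1)·(-2) + (-1)·(-4) + (-1)·(0) + (0)·(1) + (0)·(-4) + (0)·(5) = 2
p = 3; digits c_i = Σ_j d_{ij}·3^j, 0 ≤ d_{ij} < 3:
  c_1 = 0
  c_2 = 2 = 2·3^0
  c_3 = 0
  c_4 = 0
  c_5 = 0
  c_6 = 1 = 1·3^0
  c_7 = 1 = 1·3^0
  c_8 = 2 = 2·3^0
Factor λ_0 = (0, 2, 0, 0, 0, 1, 1, 2)

((0, 2, 0, 0, 0, 1, 1, 2),)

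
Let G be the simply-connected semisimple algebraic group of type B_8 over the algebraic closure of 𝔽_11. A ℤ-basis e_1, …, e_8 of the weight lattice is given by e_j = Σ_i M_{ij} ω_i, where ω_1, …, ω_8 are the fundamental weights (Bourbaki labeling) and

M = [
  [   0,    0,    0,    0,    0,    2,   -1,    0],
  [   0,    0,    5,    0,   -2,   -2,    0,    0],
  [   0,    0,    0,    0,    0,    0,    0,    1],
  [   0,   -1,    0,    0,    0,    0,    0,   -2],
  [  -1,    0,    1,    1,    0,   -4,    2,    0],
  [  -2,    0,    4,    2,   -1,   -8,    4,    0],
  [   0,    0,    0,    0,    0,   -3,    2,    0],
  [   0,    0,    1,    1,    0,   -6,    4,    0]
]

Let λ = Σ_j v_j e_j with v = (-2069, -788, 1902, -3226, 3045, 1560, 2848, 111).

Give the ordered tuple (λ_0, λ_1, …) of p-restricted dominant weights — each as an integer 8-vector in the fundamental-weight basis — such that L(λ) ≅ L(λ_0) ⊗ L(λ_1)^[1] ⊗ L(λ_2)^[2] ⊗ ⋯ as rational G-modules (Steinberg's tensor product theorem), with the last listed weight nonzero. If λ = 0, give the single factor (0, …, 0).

Converting to the ω-basis (c_i = row i of M dotted with v = (-2069, -788, 1902, -3226, 3045, 1560, 2848, 111)):
  c_1 = (0)·(-2069) + (0)·(-788) + 0·1902 + (0)·(-3226) + 0·3045 + 2·1560 + (-1)·(2848) + 0·111 = 272
  c_2 = (0)·(-2069) + (0)·(-788) + 5·1902 + (0)·(-3226) + (-2)·(3045) + (-2)·(1560) + 0·2848 + 0·111 = 300
  c_3 = (0)·(-2069) + (0)·(-788) + 0·1902 + (0)·(-3226) + 0·3045 + 0·1560 + 0·2848 + 1·111 = 111
  c_4 = (0)·(-2069) + (-1)·(-788) + 0·1902 + (0)·(-3226) + 0·3045 + 0·1560 + 0·2848 + (-2)·(111) = 566
  c_5 = (-1)·(-2069) + (0)·(-788) + 1·1902 + (1)·(-3226) + 0·3045 + (-4)·(1560) + 2·2848 + 0·111 = 201
  c_6 = (-2)·(-2069) + (0)·(-788) + 4·1902 + (2)·(-3226) + (-1)·(3045) + (-8)·(1560) + 4·2848 + 0·111 = 1161
  c_7 = (0)·(-2069) + (0)·(-788) + 0·1902 + (0)·(-3226) + 0·3045 + (-3)·(1560) + 2·2848 + 0·111 = 1016
  c_8 = (0)·(-2069) + (0)·(-788) + 1·1902 + (1)·(-3226) + 0·3045 + (-6)·(1560) + 4·2848 + 0·111 = 708
Writing each c_i in base p = 11:
  c_1 = 272 = 8·11^0 + 2·11^1 + 2·11^2
  c_2 = 300 = 3·11^0 + 5·11^1 + 2·11^2
  c_3 = 111 = 1·11^0 + 10·11^1
  c_4 = 566 = 5·11^0 + 7·11^1 + 4·11^2
  c_5 = 201 = 3·11^0 + 7·11^1 + 1·11^2
  c_6 = 1161 = 6·11^0 + 6·11^1 + 9·11^2
  c_7 = 1016 = 4·11^0 + 4·11^1 + 8·11^2
  c_8 = 708 = 4·11^0 + 9·11^1 + 5·11^2
λ_0 = (8, 3, 1, 5, 3, 6, 4, 4)
λ_1 = (2, 5, 10, 7, 7, 6, 4, 9)
λ_2 = (2, 2, 0, 4, 1, 9, 8, 5)

((8, 3, 1, 5, 3, 6, 4, 4), (2, 5, 10, 7, 7, 6, 4, 9), (2, 2, 0, 4, 1, 9, 8, 5))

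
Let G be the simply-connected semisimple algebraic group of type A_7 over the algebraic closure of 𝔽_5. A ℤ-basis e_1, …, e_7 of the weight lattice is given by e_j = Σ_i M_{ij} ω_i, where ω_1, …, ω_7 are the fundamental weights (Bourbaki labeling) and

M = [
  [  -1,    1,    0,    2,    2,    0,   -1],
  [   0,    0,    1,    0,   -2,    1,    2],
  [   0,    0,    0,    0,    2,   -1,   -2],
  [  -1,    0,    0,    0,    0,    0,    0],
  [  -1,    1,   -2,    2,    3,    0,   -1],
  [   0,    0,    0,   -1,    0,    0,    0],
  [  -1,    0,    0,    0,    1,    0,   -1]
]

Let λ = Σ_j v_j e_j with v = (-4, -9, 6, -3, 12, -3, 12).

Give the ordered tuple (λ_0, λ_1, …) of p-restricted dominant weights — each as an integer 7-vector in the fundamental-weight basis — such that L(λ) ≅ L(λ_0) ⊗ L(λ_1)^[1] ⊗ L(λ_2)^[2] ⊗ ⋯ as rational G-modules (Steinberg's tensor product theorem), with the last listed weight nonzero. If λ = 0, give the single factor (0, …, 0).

((1, 3, 3, 4, 1, 3, 4),)

ω-coordinates c = M·v, v = (-4, -9, 6, -3, 12, -3, 12):
  c_1 = (-1)·(-4) + (1)·(-9) + (0)·(6) + (2)·(-3) + (2)·(12) + (0)·(-3) + (-1)·(12) = 1
  c_2 = (0)·(-4) + (0)·(-9) + (1)·(6) + (0)·(-3) + (-2)·(12) + (1)·(-3) + (2)·(12) = 3
  c_3 = (0)·(-4) + (0)·(-9) + (0)·(6) + (0)·(-3) + (2)·(12) + (-1)·(-3) + (-2)·(12) = 3
  c_4 = (-1)·(-4) + (0)·(-9) + (0)·(6) + (0)·(-3) + (0)·(12) + (0)·(-3) + (0)·(12) = 4
  c_5 = (-1)·(-4) + (1)·(-9) + (-2)·(6) + (2)·(-3) + (3)·(12) + (0)·(-3) + (-1)·(12) = 1
  c_6 = (0)·(-4) + (0)·(-9) + (0)·(6) + (-1)·(-3) + (0)·(12) + (0)·(-3) + (0)·(12) = 3
  c_7 = (-1)·(-4) + (0)·(-9) + (0)·(6) + (0)·(-3) + (1)·(12) + (0)·(-3) + (-1)·(12) = 4
Expand coordinatewise in base 5:
  c_1 = 1 = 1·5^0
  c_2 = 3 = 3·5^0
  c_3 = 3 = 3·5^0
  c_4 = 4 = 4·5^0
  c_5 = 1 = 1·5^0
  c_6 = 3 = 3·5^0
  c_7 = 4 = 4·5^0
p-restricted factor λ_0 = (1, 3, 3, 4, 1, 3, 4)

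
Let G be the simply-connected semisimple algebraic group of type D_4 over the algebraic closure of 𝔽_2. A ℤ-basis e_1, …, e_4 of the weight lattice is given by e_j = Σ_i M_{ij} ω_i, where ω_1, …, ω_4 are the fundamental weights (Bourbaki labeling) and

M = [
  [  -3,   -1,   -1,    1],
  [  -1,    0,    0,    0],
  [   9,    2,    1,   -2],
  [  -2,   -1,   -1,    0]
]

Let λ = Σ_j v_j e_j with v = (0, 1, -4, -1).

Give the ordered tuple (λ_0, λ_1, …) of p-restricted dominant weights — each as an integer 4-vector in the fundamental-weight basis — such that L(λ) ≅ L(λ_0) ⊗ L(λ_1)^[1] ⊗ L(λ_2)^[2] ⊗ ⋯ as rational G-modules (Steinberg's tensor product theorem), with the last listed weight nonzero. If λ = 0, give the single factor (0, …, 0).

ω-coordinates c = M·v, v = (0, 1, -4, -1):
  c_1 = (-3)·(0) + (-1)·(1) + (-1)·(-4) + (1)·(-1) = 2
  c_2 = (-1)·(0) + (0)·(1) + (0)·(-4) + (0)·(-1) = 0
  c_3 = (9)·(0) + (2)·(1) + (1)·(-4) + (-2)·(-1) = 0
  c_4 = (-2)·(0) + (-1)·(1) + (-1)·(-4) + (0)·(-1) = 3
p = 2; digits c_i = Σ_j d_{ij}·2^j, 0 ≤ d_{ij} < 2:
  c_1 = 2 = 0·2^0 + 1·2^1
  c_2 = 0
  c_3 = 0
  c_4 = 3 = 1·2^0 + 1·2^1
p-restricted factor λ_0 = (0, 0, 0, 1)
p-restricted factor λ_1 = (1, 0, 0, 1)

((0, 0, 0, 1), (1, 0, 0, 1))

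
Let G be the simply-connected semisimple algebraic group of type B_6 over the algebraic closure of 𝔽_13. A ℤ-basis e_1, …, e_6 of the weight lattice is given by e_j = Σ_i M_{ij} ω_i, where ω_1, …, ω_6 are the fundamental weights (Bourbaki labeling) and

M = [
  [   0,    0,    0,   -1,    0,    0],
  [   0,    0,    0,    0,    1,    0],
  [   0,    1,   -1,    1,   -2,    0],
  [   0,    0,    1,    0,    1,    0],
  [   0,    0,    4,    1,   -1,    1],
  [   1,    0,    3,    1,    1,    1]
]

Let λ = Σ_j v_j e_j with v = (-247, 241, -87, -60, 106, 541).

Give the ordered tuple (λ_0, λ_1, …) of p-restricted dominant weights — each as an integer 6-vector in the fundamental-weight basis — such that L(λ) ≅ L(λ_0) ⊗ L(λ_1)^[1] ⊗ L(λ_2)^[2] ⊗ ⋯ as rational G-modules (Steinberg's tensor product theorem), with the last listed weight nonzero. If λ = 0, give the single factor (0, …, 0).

((8, 2, 4, 6, 1, 1), (4, 8, 4, 1, 2, 6))

ω-coordinates c = M·v, v = (-247, 241, -87, -60, 106, 541):
  c_1 = (0)·(-247) + (0)·(241) + (0)·(-87) + (-1)·(-60) + (0)·(106) + (0)·(541) = 60
  c_2 = (0)·(-247) + (0)·(241) + (0)·(-87) + (0)·(-60) + (1)·(106) + (0)·(541) = 106
  c_3 = (0)·(-247) + (1)·(241) + (-1)·(-87) + (1)·(-60) + (-2)·(106) + (0)·(541) = 56
  c_4 = (0)·(-247) + (0)·(241) + (1)·(-87) + (0)·(-60) + (1)·(106) + (0)·(541) = 19
  c_5 = (0)·(-247) + (0)·(241) + (4)·(-87) + (1)·(-60) + (-1)·(106) + (1)·(541) = 27
  c_6 = (1)·(-247) + (0)·(241) + (3)·(-87) + (1)·(-60) + (1)·(106) + (1)·(541) = 79
p = 13; digits c_i = Σ_j d_{ij}·13^j, 0 ≤ d_{ij} < 13:
  c_1 = 60 = 8·13^0 + 4·13^1
  c_2 = 106 = 2·13^0 + 8·13^1
  c_3 = 56 = 4·13^0 + 4·13^1
  c_4 = 19 = 6·13^0 + 1·13^1
  c_5 = 27 = 1·13^0 + 2·13^1
  c_6 = 79 = 1·13^0 + 6·13^1
λ_0 = (8, 2, 4, 6, 1, 1)
λ_1 = (4, 8, 4, 1, 2, 6)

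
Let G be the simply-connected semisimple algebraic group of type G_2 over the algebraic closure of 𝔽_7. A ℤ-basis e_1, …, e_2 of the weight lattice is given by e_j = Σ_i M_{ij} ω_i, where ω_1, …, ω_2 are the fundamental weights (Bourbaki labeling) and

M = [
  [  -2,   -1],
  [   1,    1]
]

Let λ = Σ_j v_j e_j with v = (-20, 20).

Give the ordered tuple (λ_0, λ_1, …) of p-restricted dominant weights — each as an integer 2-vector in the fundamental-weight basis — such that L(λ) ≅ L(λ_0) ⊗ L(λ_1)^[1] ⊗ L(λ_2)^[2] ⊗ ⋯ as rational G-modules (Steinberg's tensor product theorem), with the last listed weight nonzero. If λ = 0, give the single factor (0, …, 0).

Compute c_i = Σ_j M_{ij} v_j with v = (-20, 20):
  c_1 = (-2)·(-20) + (-1)·(20) = 20
  c_2 = (1)·(-20) + (1)·(20) = 0
Expand coordinatewise in base 7:
  c_1 = 20 = 6·7^0 + 2·7^1
  c_2 = 0
p-restricted factor λ_0 = (6, 0)
p-restricted factor λ_1 = (2, 0)

((6, 0), (2, 0))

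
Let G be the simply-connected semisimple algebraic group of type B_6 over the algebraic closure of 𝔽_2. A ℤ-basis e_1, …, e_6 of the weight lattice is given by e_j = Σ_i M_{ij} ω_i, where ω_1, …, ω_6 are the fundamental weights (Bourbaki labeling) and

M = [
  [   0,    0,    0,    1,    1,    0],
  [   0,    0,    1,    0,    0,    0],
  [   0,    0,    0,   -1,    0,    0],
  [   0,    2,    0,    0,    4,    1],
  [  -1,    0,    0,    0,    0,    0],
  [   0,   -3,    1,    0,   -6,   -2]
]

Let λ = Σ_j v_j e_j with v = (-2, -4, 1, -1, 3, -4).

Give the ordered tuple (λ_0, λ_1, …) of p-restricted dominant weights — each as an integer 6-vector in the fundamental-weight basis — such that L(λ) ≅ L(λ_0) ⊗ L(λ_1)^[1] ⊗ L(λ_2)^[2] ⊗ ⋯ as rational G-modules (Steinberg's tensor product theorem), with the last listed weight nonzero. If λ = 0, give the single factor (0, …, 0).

((0, 1, 1, 0, 0, 1), (1, 0, 0, 0, 1, 1))

In the fundamental-weight basis, λ has coordinates c = M·v (v = (-2, -4, 1, -1, 3, -4)):
  c_1 = (0)·(-2) + (0)·(-4) + (0)·(1) + (1)·(-1) + (1)·(3) + (0)·(-4) = 2
  c_2 = (0)·(-2) + (0)·(-4) + (1)·(1) + (0)·(-1) + (0)·(3) + (0)·(-4) = 1
  c_3 = (0)·(-2) + (0)·(-4) + (0)·(1) + (-1)·(-1) + (0)·(3) + (0)·(-4) = 1
  c_4 = (0)·(-2) + (2)·(-4) + (0)·(1) + (0)·(-1) + (4)·(3) + (1)·(-4) = 0
  c_5 = (-1)·(-2) + (0)·(-4) + (0)·(1) + (0)·(-1) + (0)·(3) + (0)·(-4) = 2
  c_6 = (0)·(-2) + (-3)·(-4) + (1)·(1) + (0)·(-1) + (-6)·(3) + (-2)·(-4) = 3
Writing each c_i in base p = 2:
  c_1 = 2 = 0·2^0 + 1·2^1
  c_2 = 1 = 1·2^0
  c_3 = 1 = 1·2^0
  c_4 = 0
  c_5 = 2 = 0·2^0 + 1·2^1
  c_6 = 3 = 1·2^0 + 1·2^1
Factor λ_0 = (0, 1, 1, 0, 0, 1)
Factor λ_1 = (1, 0, 0, 0, 1, 1)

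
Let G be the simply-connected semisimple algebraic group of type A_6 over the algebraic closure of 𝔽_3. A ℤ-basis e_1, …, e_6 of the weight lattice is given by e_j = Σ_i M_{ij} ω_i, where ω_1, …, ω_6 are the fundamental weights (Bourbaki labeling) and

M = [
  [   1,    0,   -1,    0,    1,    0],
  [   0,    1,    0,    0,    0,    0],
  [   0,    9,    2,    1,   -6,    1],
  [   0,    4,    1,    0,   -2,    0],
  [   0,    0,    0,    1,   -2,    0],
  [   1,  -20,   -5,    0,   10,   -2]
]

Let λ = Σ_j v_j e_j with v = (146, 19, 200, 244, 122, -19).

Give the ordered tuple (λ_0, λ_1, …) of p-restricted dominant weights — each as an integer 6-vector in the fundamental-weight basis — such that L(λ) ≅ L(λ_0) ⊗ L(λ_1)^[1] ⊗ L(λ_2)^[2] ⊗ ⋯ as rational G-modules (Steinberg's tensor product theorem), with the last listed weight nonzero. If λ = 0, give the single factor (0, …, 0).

Change of basis e → ω: c = M·v where v = (146, 19, 200, 244, 122, -19):
  c_1 = 1*146 + 0*19 + -1*200 + 0*244 + 1*122 + 0*-19 = 68
  c_2 = 0*146 + 1*19 + 0*200 + 0*244 + 0*122 + 0*-19 = 19
  c_3 = 0*146 + 9*19 + 2*200 + 1*244 + -6*122 + 1*-19 = 64
  c_4 = 0*146 + 4*19 + 1*200 + 0*244 + -2*122 + 0*-19 = 32
  c_5 = 0*146 + 0*19 + 0*200 + 1*244 + -2*122 + 0*-19 = 0
  c_6 = 1*146 + -20*19 + -5*200 + 0*244 + 10*122 + -2*-19 = 24
Writing each c_i in base p = 3:
  c_1 = 68 = 2·3^0 + 1·3^1 + 1·3^2 + 2·3^3
  c_2 = 19 = 1·3^0 + 0·3^1 + 2·3^2
  c_3 = 64 = 1·3^0 + 0·3^1 + 1·3^2 + 2·3^3
  c_4 = 32 = 2·3^0 + 1·3^1 + 0·3^2 + 1·3^3
  c_5 = 0
  c_6 = 24 = 0·3^0 + 2·3^1 + 2·3^2
λ_0 = (2, 1, 1, 2, 0, 0)
λ_1 = (1, 0, 0, 1, 0, 2)
λ_2 = (1, 2, 1, 0, 0, 2)
λ_3 = (2, 0, 2, 1, 0, 0)

((2, 1, 1, 2, 0, 0), (1, 0, 0, 1, 0, 2), (1, 2, 1, 0, 0, 2), (2, 0, 2, 1, 0, 0))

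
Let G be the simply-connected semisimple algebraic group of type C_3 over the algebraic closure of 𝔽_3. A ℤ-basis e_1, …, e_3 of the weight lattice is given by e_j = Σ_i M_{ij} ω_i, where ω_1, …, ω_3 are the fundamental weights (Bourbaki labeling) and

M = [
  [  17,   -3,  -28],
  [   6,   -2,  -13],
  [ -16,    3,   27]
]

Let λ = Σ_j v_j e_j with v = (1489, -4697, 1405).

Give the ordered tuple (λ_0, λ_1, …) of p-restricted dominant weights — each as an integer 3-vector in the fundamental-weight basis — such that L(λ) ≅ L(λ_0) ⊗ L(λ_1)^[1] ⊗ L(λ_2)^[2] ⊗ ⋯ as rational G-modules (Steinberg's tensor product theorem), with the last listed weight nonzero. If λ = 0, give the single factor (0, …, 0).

((1, 0, 2), (0, 0, 0), (1, 1, 2), (2, 2, 0))

Converting to the ω-basis (c_i = row i of M dotted with v = (1489, -4697, 1405)):
  c_1 = (17)·(1489) + (-3)·(-4697) + (-28)·(1405) = 64
  c_2 = (6)·(1489) + (-2)·(-4697) + (-13)·(1405) = 63
  c_3 = (-16)·(1489) + (3)·(-4697) + (27)·(1405) = 20
p = 3; digits c_i = Σ_j d_{ij}·3^j, 0 ≤ d_{ij} < 3:
  c_1 = 64 = 1·3^0 + 0·3^1 + 1·3^2 + 2·3^3
  c_2 = 63 = 0·3^0 + 0·3^1 + 1·3^2 + 2·3^3
  c_3 = 20 = 2·3^0 + 0·3^1 + 2·3^2
Factor λ_0 = (1, 0, 2)
Factor λ_1 = (0, 0, 0)
Factor λ_2 = (1, 1, 2)
Factor λ_3 = (2, 2, 0)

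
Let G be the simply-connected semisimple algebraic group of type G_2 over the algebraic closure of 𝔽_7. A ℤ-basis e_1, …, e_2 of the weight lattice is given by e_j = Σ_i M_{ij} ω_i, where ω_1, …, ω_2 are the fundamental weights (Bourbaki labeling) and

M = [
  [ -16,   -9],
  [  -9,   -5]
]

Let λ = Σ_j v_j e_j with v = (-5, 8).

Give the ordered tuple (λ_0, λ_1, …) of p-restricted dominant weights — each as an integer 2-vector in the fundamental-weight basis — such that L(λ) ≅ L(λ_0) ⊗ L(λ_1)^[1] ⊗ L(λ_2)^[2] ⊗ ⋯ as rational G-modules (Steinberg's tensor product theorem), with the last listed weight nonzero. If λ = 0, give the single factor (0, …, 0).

ω-coordinates c = M·v, v = (-5, 8):
  c_1 = (-16)·(-5) + (-9)·(8) = 8
  c_2 = (-9)·(-5) + (-5)·(8) = 5
Base-7 expansion of each c_i:
  c_1 = 8 = 1·7^0 + 1·7^1
  c_2 = 5 = 5·7^0
Factor λ_0 = (1, 5)
Factor λ_1 = (1, 0)

((1, 5), (1, 0))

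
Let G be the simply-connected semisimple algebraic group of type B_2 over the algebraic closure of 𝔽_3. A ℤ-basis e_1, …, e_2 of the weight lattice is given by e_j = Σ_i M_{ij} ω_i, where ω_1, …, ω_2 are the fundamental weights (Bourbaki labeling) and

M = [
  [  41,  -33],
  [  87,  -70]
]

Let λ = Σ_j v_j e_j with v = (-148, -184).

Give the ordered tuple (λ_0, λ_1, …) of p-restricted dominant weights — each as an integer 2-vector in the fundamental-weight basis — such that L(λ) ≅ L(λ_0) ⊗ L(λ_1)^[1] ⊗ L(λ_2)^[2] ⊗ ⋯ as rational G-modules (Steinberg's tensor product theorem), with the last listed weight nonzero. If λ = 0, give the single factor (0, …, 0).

((1, 1), (1, 1))

ω-coordinates c = M·v, v = (-148, -184):
  c_1 = 41*-148 + -33*-184 = 4
  c_2 = 87*-148 + -70*-184 = 4
Expand coordinatewise in base 3:
  c_1 = 4 = 1·3^0 + 1·3^1
  c_2 = 4 = 1·3^0 + 1·3^1
Factor λ_0 = (1, 1)
Factor λ_1 = (1, 1)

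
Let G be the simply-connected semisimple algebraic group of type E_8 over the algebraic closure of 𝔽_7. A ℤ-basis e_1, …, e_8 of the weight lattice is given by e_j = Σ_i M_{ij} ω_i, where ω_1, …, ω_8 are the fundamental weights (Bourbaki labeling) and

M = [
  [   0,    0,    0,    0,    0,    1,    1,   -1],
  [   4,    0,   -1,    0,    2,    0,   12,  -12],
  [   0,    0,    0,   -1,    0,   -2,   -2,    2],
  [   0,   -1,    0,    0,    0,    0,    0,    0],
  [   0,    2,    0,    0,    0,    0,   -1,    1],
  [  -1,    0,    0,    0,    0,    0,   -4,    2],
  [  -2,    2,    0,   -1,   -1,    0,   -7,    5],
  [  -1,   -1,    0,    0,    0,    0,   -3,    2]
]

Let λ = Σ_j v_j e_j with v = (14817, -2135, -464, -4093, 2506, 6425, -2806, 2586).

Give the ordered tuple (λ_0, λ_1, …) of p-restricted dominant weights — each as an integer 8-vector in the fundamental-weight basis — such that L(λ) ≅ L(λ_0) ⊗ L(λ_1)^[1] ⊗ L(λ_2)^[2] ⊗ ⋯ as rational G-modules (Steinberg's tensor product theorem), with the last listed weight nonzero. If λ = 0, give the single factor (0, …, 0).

((4, 5, 4, 0, 2, 4, 3, 5), (0, 5, 2, 4, 6, 1, 1, 3), (0, 0, 6, 1, 1, 4, 5, 4), (3, 0, 5, 6, 3, 4, 0, 2))

Converting to the ω-basis (c_i = row i of M dotted with v = (14817, -2135, -464, -4093, 2506, 6425, -2806, 2586)):
  c_1 = (0)·(14817) + (0)·(-2135) + (0)·(-464) + (0)·(-4093) + (0)·(2506) + (1)·(6425) + (1)·(-2806) + (-1)·(2586) = 1033
  c_2 = (4)·(14817) + (0)·(-2135) + (-1)·(-464) + (0)·(-4093) + (2)·(2506) + (0)·(6425) + (12)·(-2806) + (-12)·(2586) = 40
  c_3 = (0)·(14817) + (0)·(-2135) + (0)·(-464) + (-1)·(-4093) + (0)·(2506) + (-2)·(6425) + (-2)·(-2806) + (2)·(2586) = 2027
  c_4 = (0)·(14817) + (-1)·(-2135) + (0)·(-464) + (0)·(-4093) + (0)·(2506) + (0)·(6425) + (0)·(-2806) + (0)·(2586) = 2135
  c_5 = (0)·(14817) + (2)·(-2135) + (0)·(-464) + (0)·(-4093) + (0)·(2506) + (0)·(6425) + (-1)·(-2806) + (1)·(2586) = 1122
  c_6 = (-1)·(14817) + (0)·(-2135) + (0)·(-464) + (0)·(-4093) + (0)·(2506) + (0)·(6425) + (-4)·(-2806) + (2)·(2586) = 1579
  c_7 = (-2)·(14817) + (2)·(-2135) + (0)·(-464) + (-1)·(-4093) + (-1)·(2506) + (0)·(6425) + (-7)·(-2806) + (5)·(2586) = 255
  c_8 = (-1)·(14817) + (-1)·(-2135) + (0)·(-464) + (0)·(-4093) + (0)·(2506) + (0)·(6425) + (-3)·(-2806) + (2)·(2586) = 908
Base-7 expansion of each c_i:
  c_1 = 1033 = 4·7^0 + 0·7^1 + 0·7^2 + 3·7^3
  c_2 = 40 = 5·7^0 + 5·7^1
  c_3 = 2027 = 4·7^0 + 2·7^1 + 6·7^2 + 5·7^3
  c_4 = 2135 = 0·7^0 + 4·7^1 + 1·7^2 + 6·7^3
  c_5 = 1122 = 2·7^0 + 6·7^1 + 1·7^2 + 3·7^3
  c_6 = 1579 = 4·7^0 + 1·7^1 + 4·7^2 + 4·7^3
  c_7 = 255 = 3·7^0 + 1·7^1 + 5·7^2
  c_8 = 908 = 5·7^0 + 3·7^1 + 4·7^2 + 2·7^3
p-restricted factor λ_0 = (4, 5, 4, 0, 2, 4, 3, 5)
p-restricted factor λ_1 = (0, 5, 2, 4, 6, 1, 1, 3)
p-restricted factor λ_2 = (0, 0, 6, 1, 1, 4, 5, 4)
p-restricted factor λ_3 = (3, 0, 5, 6, 3, 4, 0, 2)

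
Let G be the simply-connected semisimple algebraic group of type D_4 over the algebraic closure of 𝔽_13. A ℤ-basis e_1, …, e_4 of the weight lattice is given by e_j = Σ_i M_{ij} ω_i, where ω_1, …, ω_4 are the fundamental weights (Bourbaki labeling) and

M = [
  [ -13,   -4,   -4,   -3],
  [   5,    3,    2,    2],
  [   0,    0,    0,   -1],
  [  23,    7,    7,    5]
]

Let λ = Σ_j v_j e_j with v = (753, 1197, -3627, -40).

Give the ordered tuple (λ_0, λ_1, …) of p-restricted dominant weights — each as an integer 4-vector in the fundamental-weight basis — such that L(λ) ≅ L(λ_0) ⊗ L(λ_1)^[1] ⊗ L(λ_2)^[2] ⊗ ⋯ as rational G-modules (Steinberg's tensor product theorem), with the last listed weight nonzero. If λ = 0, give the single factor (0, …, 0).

ω-coordinates c = M·v, v = (753, 1197, -3627, -40):
  c_1 = (-13)·(753) + (-4)·(1197) + (-4)·(-3627) + (-3)·(-40) = 51
  c_2 = (5)·(753) + (3)·(1197) + (2)·(-3627) + (2)·(-40) = 22
  c_3 = (0)·(753) + (0)·(1197) + (0)·(-3627) + (-1)·(-40) = 40
  c_4 = (23)·(753) + (7)·(1197) + (7)·(-3627) + (5)·(-40) = 109
Writing each c_i in base p = 13:
  c_1 = 51 = 12·13^0 + 3·13^1
  c_2 = 22 = 9·13^0 + 1·13^1
  c_3 = 40 = 1·13^0 + 3·13^1
  c_4 = 109 = 5·13^0 + 8·13^1
Factor λ_0 = (12, 9, 1, 5)
Factor λ_1 = (3, 1, 3, 8)

((12, 9, 1, 5), (3, 1, 3, 8))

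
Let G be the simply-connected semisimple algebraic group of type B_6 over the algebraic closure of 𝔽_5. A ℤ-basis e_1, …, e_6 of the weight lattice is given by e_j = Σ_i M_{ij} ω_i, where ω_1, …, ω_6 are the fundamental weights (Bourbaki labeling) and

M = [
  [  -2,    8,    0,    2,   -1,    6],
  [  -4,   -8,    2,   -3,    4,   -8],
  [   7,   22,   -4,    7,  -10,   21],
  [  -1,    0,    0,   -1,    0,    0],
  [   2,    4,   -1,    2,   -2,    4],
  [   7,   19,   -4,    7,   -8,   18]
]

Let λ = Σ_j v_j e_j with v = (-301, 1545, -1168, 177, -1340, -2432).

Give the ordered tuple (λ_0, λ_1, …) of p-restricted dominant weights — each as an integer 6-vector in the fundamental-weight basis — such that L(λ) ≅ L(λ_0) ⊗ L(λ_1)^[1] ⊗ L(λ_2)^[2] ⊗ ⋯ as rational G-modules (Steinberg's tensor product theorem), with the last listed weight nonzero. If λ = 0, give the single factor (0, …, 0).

((4, 3, 2, 4, 2, 3), (2, 4, 4, 4, 0, 0), (2, 2, 4, 4, 2, 4))

ω-coordinates c = M·v, v = (-301, 1545, -1168, 177, -1340, -2432):
  c_1 = -2*-301 + 8*1545 + 0*-1168 + 2*177 + -1*-1340 + 6*-2432 = 64
  c_2 = -4*-301 + -8*1545 + 2*-1168 + -3*177 + 4*-1340 + -8*-2432 = 73
  c_3 = 7*-301 + 22*1545 + -4*-1168 + 7*177 + -10*-1340 + 21*-2432 = 122
  c_4 = -1*-301 + 0*1545 + 0*-1168 + -1*177 + 0*-1340 + 0*-2432 = 124
  c_5 = 2*-301 + 4*1545 + -1*-1168 + 2*177 + -2*-1340 + 4*-2432 = 52
  c_6 = 7*-301 + 19*1545 + -4*-1168 + 7*177 + -8*-1340 + 18*-2432 = 103
p = 5; digits c_i = Σ_j d_{ij}·5^j, 0 ≤ d_{ij} < 5:
  c_1 = 64 = 4·5^0 + 2·5^1 + 2·5^2
  c_2 = 73 = 3·5^0 + 4·5^1 + 2·5^2
  c_3 = 122 = 2·5^0 + 4·5^1 + 4·5^2
  c_4 = 124 = 4·5^0 + 4·5^1 + 4·5^2
  c_5 = 52 = 2·5^0 + 0·5^1 + 2·5^2
  c_6 = 103 = 3·5^0 + 0·5^1 + 4·5^2
p-restricted factor λ_0 = (4, 3, 2, 4, 2, 3)
p-restricted factor λ_1 = (2, 4, 4, 4, 0, 0)
p-restricted factor λ_2 = (2, 2, 4, 4, 2, 4)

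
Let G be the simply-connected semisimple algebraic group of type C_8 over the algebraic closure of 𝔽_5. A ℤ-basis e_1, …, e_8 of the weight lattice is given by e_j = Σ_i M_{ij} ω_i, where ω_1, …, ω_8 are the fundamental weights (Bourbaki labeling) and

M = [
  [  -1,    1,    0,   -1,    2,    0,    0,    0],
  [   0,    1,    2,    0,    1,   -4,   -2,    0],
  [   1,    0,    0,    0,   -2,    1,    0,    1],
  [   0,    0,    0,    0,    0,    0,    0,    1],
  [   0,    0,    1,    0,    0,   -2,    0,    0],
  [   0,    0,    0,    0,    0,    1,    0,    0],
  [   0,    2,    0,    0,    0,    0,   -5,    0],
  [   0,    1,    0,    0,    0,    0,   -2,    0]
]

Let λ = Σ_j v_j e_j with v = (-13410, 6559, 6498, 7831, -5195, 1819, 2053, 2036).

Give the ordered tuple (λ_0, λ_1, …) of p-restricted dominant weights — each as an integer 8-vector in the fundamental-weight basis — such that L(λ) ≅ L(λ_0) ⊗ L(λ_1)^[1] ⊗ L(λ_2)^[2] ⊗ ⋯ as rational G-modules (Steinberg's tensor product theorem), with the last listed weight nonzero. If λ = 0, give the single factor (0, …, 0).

((3, 3, 0, 1, 0, 4, 3, 3), (4, 0, 2, 2, 2, 3, 0, 0), (4, 4, 3, 1, 4, 2, 4, 3), (3, 3, 1, 1, 2, 4, 2, 4), (2, 4, 1, 3, 4, 2, 4, 3))

ω-coordinates c = M·v, v = (-13410, 6559, 6498, 7831, -5195, 1819, 2053, 2036):
  c_1 = (-1)·(-13410) + (1)·(6559) + (0)·(6498) + (-1)·(7831) + (2)·(-5195) + (0)·(1819) + (0)·(2053) + (0)·(2036) = 1748
  c_2 = (0)·(-13410) + (1)·(6559) + (2)·(6498) + (0)·(7831) + (1)·(-5195) + (-4)·(1819) + (-2)·(2053) + (0)·(2036) = 2978
  c_3 = (1)·(-13410) + (0)·(6559) + (0)·(6498) + (0)·(7831) + (-2)·(-5195) + (1)·(1819) + (0)·(2053) + (1)·(2036) = 835
  c_4 = (0)·(-13410) + (0)·(6559) + (0)·(6498) + (0)·(7831) + (0)·(-5195) + (0)·(1819) + (0)·(2053) + (1)·(2036) = 2036
  c_5 = (0)·(-13410) + (0)·(6559) + (1)·(6498) + (0)·(7831) + (0)·(-5195) + (-2)·(1819) + (0)·(2053) + (0)·(2036) = 2860
  c_6 = (0)·(-13410) + (0)·(6559) + (0)·(6498) + (0)·(7831) + (0)·(-5195) + (1)·(1819) + (0)·(2053) + (0)·(2036) = 1819
  c_7 = (0)·(-13410) + (2)·(6559) + (0)·(6498) + (0)·(7831) + (0)·(-5195) + (0)·(1819) + (-5)·(2053) + (0)·(2036) = 2853
  c_8 = (0)·(-13410) + (1)·(6559) + (0)·(6498) + (0)·(7831) + (0)·(-5195) + (0)·(1819) + (-2)·(2053) + (0)·(2036) = 2453
p = 5; digits c_i = Σ_j d_{ij}·5^j, 0 ≤ d_{ij} < 5:
  c_1 = 1748 = 3·5^0 + 4·5^1 + 4·5^2 + 3·5^3 + 2·5^4
  c_2 = 2978 = 3·5^0 + 0·5^1 + 4·5^2 + 3·5^3 + 4·5^4
  c_3 = 835 = 0·5^0 + 2·5^1 + 3·5^2 + 1·5^3 + 1·5^4
  c_4 = 2036 = 1·5^0 + 2·5^1 + 1·5^2 + 1·5^3 + 3·5^4
  c_5 = 2860 = 0·5^0 + 2·5^1 + 4·5^2 + 2·5^3 + 4·5^4
  c_6 = 1819 = 4·5^0 + 3·5^1 + 2·5^2 + 4·5^3 + 2·5^4
  c_7 = 2853 = 3·5^0 + 0·5^1 + 4·5^2 + 2·5^3 + 4·5^4
  c_8 = 2453 = 3·5^0 + 0·5^1 + 3·5^2 + 4·5^3 + 3·5^4
Factor λ_0 = (3, 3, 0, 1, 0, 4, 3, 3)
Factor λ_1 = (4, 0, 2, 2, 2, 3, 0, 0)
Factor λ_2 = (4, 4, 3, 1, 4, 2, 4, 3)
Factor λ_3 = (3, 3, 1, 1, 2, 4, 2, 4)
Factor λ_4 = (2, 4, 1, 3, 4, 2, 4, 3)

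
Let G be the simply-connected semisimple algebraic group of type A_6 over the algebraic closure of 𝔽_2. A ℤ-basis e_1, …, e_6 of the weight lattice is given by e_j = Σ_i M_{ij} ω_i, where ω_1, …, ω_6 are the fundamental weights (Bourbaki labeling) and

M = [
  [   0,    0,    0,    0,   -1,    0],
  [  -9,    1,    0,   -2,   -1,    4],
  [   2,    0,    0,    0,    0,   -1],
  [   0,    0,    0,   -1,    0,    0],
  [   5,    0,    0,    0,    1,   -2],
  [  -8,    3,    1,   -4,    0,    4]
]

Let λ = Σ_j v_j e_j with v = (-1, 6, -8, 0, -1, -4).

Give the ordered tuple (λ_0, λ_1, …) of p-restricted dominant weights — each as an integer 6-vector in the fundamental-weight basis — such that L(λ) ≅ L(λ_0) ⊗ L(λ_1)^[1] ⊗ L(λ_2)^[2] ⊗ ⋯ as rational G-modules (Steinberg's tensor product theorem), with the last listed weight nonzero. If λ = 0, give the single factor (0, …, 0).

((1, 0, 0, 0, 0, 0), (0, 0, 1, 0, 1, 1))

Converting to the ω-basis (c_i = row i of M dotted with v = (-1, 6, -8, 0, -1, -4)):
  c_1 = 0*-1 + 0*6 + 0*-8 + 0*0 + -1*-1 + 0*-4 = 1
  c_2 = -9*-1 + 1*6 + 0*-8 + -2*0 + -1*-1 + 4*-4 = 0
  c_3 = 2*-1 + 0*6 + 0*-8 + 0*0 + 0*-1 + -1*-4 = 2
  c_4 = 0*-1 + 0*6 + 0*-8 + -1*0 + 0*-1 + 0*-4 = 0
  c_5 = 5*-1 + 0*6 + 0*-8 + 0*0 + 1*-1 + -2*-4 = 2
  c_6 = -8*-1 + 3*6 + 1*-8 + -4*0 + 0*-1 + 4*-4 = 2
Expand coordinatewise in base 2:
  c_1 = 1 = 1·2^0
  c_2 = 0
  c_3 = 2 = 0·2^0 + 1·2^1
  c_4 = 0
  c_5 = 2 = 0·2^0 + 1·2^1
  c_6 = 2 = 0·2^0 + 1·2^1
p-restricted factor λ_0 = (1, 0, 0, 0, 0, 0)
p-restricted factor λ_1 = (0, 0, 1, 0, 1, 1)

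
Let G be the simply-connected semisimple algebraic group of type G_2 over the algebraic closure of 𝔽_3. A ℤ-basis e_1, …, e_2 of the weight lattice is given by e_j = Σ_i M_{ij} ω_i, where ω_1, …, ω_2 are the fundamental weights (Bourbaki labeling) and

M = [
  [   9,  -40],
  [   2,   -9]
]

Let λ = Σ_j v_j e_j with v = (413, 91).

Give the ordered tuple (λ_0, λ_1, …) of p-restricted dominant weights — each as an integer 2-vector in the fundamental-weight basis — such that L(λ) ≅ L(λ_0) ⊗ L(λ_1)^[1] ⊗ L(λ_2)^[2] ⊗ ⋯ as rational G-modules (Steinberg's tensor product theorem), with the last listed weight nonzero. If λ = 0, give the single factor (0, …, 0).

Converting to the ω-basis (c_i = row i of M dotted with v = (413, 91)):
  c_1 = 9·413 + (-40)·(91) = 77
  c_2 = 2·413 + (-9)·(91) = 7
Expand coordinatewise in base 3:
  c_1 = 77 = 2·3^0 + 1·3^1 + 2·3^2 + 2·3^3
  c_2 = 7 = 1·3^0 + 2·3^1
λ_0 = (2, 1)
λ_1 = (1, 2)
λ_2 = (2, 0)
λ_3 = (2, 0)

((2, 1), (1, 2), (2, 0), (2, 0))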